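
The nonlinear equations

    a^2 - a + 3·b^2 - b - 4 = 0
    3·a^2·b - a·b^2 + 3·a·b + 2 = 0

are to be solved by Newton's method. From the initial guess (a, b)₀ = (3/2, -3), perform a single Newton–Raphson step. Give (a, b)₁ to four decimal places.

At (3/2, -3): F = (26.7500, -45.2500).
Jacobian J = [[2·a - 1, 6·b - 1], [6·a·b - b^2 + 3·b, 3·a^2 - 2·a·b + 3·a]].
At the point, J = [[2.0000, -19.0000], [-45.0000, 20.2500]] (det J = -814.5000).
Solving J·Δ = −F gives Δ = (-0.3905, 1.3668).
Then the next iterate is (a, b)₁ = (1.1095, -1.6332).

(1.1095, -1.6332)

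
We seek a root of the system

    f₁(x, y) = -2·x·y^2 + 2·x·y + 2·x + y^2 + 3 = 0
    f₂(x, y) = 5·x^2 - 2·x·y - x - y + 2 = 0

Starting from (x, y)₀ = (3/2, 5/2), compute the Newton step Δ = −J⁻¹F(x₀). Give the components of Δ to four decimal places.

At (3/2, 5/2): F = (1.0000, 1.7500).
Jacobian J = [[-2·y^2 + 2·y + 2, -4·x·y + 2·x + 2·y], [10·x - 2·y - 1, -2·x - 1]].
At the point, J = [[-5.5000, -7.0000], [9.0000, -4.0000]] (det J = 85.0000).
Solving J·Δ = −F gives Δ = (-0.0971, 0.2191).

(-0.0971, 0.2191)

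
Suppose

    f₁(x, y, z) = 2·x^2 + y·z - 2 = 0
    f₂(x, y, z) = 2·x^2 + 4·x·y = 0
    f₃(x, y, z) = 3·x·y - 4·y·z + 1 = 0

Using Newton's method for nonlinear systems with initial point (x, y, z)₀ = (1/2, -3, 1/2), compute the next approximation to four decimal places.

(1.3269, 3.8846, 1.1987)

At (1/2, -3, 1/2): F = (-3.0000, -5.5000, 2.5000).
Jacobian J = [[4·x, z, y], [4·x + 4·y, 4·x, 0], [3·y, 3·x - 4·z, -4·y]].
At the point, J = [[2.0000, 0.5000, -3.0000], [-10.0000, 2.0000, 0.0000], [-9.0000, -0.5000, 12.0000]] (det J = 39.0000).
Solving J·Δ = −F gives Δ = (0.8269, 6.8846, 0.6987).
Then the next iterate is (x, y, z)₁ = (1.3269, 3.8846, 1.1987).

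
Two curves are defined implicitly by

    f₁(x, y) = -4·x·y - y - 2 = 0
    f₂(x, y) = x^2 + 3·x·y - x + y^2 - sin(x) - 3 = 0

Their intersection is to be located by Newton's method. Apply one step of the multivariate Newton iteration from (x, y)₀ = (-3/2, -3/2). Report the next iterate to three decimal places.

(6.659, -9.391)

At (-3/2, -3/2): F = (-9.500, 10.74749).
Jacobian J = [[-4·y, -4·x - 1], [2·x + 3·y - cos(x) - 1, 3·x + 2·y]].
At the point, J = [[6.000, 5.000], [-8.57074, -7.500]] (det J = -2.14631).
Solving J·Δ = −F gives Δ = (8.159, -7.891).
Then the next iterate is (x, y)₁ = (6.659, -9.391).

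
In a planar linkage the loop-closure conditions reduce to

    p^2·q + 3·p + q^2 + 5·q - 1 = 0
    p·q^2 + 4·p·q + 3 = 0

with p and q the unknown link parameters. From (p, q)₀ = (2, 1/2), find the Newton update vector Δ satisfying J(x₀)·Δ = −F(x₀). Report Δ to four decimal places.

At (2, 1/2): F = (9.7500, 7.5000).
Jacobian J = [[2·p·q + 3, p^2 + 2·q + 5], [q^2 + 4·q, 2·p·q + 4·p]].
At the point, J = [[5.0000, 10.0000], [2.2500, 10.0000]] (det J = 27.5000).
Solving J·Δ = −F gives Δ = (-0.8182, -0.5659).

(-0.8182, -0.5659)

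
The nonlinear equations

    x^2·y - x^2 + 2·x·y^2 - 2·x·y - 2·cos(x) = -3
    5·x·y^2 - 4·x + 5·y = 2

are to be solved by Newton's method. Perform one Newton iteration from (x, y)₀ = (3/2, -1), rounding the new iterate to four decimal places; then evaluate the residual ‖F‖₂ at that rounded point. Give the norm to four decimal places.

233.8628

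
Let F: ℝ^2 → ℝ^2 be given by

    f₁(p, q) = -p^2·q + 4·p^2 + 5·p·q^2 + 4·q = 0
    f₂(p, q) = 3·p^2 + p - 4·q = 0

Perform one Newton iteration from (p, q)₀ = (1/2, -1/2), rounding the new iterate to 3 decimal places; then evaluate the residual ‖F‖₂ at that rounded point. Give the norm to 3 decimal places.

1.474

At (1/2, -1/2): F = (-0.250, 3.250).
Jacobian J = [[-2·p·q + 8·p + 5·q^2, -p^2 + 10·p·q + 4], [6·p + 1, -4]].
At the point, J = [[5.750, 1.250], [4.000, -4.000]] (det J = -28.000).
Solving J·Δ = −F gives Δ = (-0.109, 0.703).
Then the next iterate is (p, q)₁ = (0.391, 0.203).
Re-evaluating at (0.391, 0.203): F = (1.47305, 0.03764), so ‖F‖₂ = 1.474.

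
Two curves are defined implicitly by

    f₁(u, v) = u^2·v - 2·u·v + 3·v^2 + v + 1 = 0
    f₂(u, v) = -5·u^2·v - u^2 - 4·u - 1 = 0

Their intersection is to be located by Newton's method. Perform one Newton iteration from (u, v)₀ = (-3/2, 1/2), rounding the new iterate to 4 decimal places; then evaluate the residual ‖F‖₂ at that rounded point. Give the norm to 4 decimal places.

10.5530

At (-3/2, 1/2): F = (4.8750, -2.8750).
Jacobian J = [[2·u·v - 2·v, u^2 - 2·u + 6·v + 1], [-10·u·v - 2·u - 4, -5·u^2]].
At the point, J = [[-2.5000, 9.2500], [6.5000, -11.2500]] (det J = -32.0000).
Solving J·Δ = −F gives Δ = (-0.8828, -0.7656).
Then the next iterate is (u, v)₁ = (-2.3828, -0.2656).
Re-evaluating at (-2.3828, -0.2656): F = (-1.827720, 10.393497), so ‖F‖₂ = 10.5530.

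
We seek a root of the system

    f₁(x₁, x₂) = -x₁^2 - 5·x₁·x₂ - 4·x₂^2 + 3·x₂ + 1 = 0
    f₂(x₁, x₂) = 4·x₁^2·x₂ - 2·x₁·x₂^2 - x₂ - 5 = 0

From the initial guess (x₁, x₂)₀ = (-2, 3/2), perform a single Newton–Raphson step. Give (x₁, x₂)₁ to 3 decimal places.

(0.667, 3.333)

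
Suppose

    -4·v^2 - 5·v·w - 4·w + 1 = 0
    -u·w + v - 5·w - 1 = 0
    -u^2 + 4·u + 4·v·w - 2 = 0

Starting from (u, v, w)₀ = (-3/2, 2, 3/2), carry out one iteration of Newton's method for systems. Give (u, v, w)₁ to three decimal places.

(1.045, 1.864, -0.844)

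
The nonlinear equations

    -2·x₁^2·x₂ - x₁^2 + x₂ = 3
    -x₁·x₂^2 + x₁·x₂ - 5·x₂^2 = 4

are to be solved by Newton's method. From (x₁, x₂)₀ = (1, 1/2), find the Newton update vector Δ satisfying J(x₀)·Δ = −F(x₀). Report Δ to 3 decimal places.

(-0.864, -1.043)

At (1, 1/2): F = (-4.500, -5.000).
Jacobian J = [[-4·x₁·x₂ - 2·x₁, -2·x₁^2 + 1], [-x₂^2 + x₂, -2·x₁·x₂ + x₁ - 10·x₂]].
At the point, J = [[-4.000, -1.000], [0.250, -5.000]] (det J = 20.250).
Solving J·Δ = −F gives Δ = (-0.864, -1.043).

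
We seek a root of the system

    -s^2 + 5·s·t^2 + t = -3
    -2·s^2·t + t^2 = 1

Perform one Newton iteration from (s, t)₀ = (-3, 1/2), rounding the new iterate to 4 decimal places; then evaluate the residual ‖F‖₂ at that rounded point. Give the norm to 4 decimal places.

At (-3, 1/2): F = (-9.2500, -9.7500).
Jacobian J = [[-2·s + 5·t^2, 10·s·t + 1], [-4·s·t, -2·s^2 + 2·t]].
At the point, J = [[7.2500, -14.0000], [6.0000, -17.0000]] (det J = -39.2500).
Solving J·Δ = −F gives Δ = (0.5287, -0.3869).
Then the next iterate is (s, t)₁ = (-2.4713, 0.1131).
Re-evaluating at (-2.4713, 0.1131): F = (-3.152283, -2.368685), so ‖F‖₂ = 3.9430.

3.9430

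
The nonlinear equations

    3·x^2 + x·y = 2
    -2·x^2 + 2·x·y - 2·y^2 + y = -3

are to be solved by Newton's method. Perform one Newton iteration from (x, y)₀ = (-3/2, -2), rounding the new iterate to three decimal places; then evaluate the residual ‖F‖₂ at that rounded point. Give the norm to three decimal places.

1.780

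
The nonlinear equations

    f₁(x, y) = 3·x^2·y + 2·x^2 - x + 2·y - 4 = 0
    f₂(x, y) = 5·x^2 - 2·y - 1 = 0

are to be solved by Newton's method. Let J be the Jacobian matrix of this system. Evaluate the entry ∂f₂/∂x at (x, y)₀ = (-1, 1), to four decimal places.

-10.0000

∂f₂/∂x = 10·x.
At (-1, 1) this is -10.0000.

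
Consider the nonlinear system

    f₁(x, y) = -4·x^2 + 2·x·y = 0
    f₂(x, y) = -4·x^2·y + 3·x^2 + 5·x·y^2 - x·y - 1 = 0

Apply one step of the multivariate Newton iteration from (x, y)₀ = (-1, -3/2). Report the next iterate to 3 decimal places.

At (-1, -3/2): F = (-1.000, -4.750).
Jacobian J = [[-8·x + 2·y, 2·x], [-8·x·y + 6·x + 5·y^2 - y, -4·x^2 + 10·x·y - x]].
At the point, J = [[5.000, -2.000], [-5.250, 12.000]] (det J = 49.500).
Solving J·Δ = −F gives Δ = (0.434, 0.586).
Then the next iterate is (x, y)₁ = (-0.566, -0.914).

(-0.566, -0.914)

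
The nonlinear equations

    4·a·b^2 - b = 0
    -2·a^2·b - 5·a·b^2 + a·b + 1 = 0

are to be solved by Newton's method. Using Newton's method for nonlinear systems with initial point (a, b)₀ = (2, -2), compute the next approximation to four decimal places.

(1.2341, -1.3410)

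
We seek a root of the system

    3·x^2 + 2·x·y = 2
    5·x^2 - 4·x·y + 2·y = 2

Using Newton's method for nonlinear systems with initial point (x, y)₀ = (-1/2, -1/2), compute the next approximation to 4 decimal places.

(-0.8026, -0.0395)

At (-1/2, -1/2): F = (-0.7500, -2.7500).
Jacobian J = [[6·x + 2·y, 2·x], [10·x - 4·y, -4·x + 2]].
At the point, J = [[-4.0000, -1.0000], [-3.0000, 4.0000]] (det J = -19.0000).
Solving J·Δ = −F gives Δ = (-0.3026, 0.4605).
Then the next iterate is (x, y)₁ = (-0.8026, -0.0395).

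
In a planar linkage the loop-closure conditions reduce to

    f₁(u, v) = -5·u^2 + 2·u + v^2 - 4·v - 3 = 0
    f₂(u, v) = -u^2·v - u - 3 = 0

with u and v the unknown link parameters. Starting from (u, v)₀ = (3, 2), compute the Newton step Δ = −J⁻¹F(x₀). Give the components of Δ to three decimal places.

At (3, 2): F = (-46.000, -24.000).
Jacobian J = [[-10·u + 2, 2·v - 4], [-2·u·v - 1, -u^2]].
At the point, J = [[-28.000, 0.000], [-13.000, -9.000]] (det J = 252.000).
Solving J·Δ = −F gives Δ = (-1.643, -0.294).

(-1.643, -0.294)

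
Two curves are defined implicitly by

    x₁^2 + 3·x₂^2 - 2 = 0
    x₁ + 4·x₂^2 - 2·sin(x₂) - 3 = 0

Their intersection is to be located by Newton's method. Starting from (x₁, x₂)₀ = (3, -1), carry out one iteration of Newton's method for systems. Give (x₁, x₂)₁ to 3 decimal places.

At (3, -1): F = (10.000, 5.68294).
Jacobian J = [[2·x₁, 6·x₂], [1, 8·x₂ - 2·cos(x₂)]].
At the point, J = [[6.000, -6.000], [1.000, -9.08060]] (det J = -48.48363).
Solving J·Δ = −F gives Δ = (-1.170, 0.497).
Then the next iterate is (x₁, x₂)₁ = (1.830, -0.503).

(1.830, -0.503)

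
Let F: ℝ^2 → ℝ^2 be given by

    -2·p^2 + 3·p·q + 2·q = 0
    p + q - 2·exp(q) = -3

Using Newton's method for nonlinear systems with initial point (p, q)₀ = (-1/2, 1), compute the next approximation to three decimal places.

(-0.457, 0.573)

At (-1/2, 1): F = (0.000, -1.93656).
Jacobian J = [[-4·p + 3·q, 3·p + 2], [1, -2·exp(q) + 1]].
At the point, J = [[5.000, 0.500], [1.000, -4.43656]] (det J = -22.68282).
Solving J·Δ = −F gives Δ = (0.043, -0.427).
Then the next iterate is (p, q)₁ = (-0.457, 0.573).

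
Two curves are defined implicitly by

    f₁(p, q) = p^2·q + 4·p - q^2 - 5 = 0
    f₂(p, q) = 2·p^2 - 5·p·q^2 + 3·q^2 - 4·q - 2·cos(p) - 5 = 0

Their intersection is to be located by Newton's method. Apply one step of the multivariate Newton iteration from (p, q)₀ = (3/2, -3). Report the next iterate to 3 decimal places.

At (3/2, -3): F = (-14.750, -29.14147).
Jacobian J = [[2·p·q + 4, p^2 - 2·q], [4·p - 5·q^2 + 2·sin(p), -10·p·q + 6·q - 4]].
At the point, J = [[-5.000, 8.250], [-37.00501, 23.000]] (det J = 190.29133).
Solving J·Δ = −F gives Δ = (0.519, 2.103).
Then the next iterate is (p, q)₁ = (2.019, -0.897).

(2.019, -0.897)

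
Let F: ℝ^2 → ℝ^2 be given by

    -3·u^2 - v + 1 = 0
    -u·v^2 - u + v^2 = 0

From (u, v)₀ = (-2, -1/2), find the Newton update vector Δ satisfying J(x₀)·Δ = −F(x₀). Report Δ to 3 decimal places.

At (-2, -1/2): F = (-10.500, 2.750).
Jacobian J = [[-6·u, -1], [-v^2 - 1, -2·u·v + 2·v]].
At the point, J = [[12.000, -1.000], [-1.250, -3.000]] (det J = -37.250).
Solving J·Δ = −F gives Δ = (0.919, 0.534).

(0.919, 0.534)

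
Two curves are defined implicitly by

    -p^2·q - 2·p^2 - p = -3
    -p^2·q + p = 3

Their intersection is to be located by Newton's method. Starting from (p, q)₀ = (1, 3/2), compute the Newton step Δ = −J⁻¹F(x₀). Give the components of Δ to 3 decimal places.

At (1, 3/2): F = (-1.500, -3.500).
Jacobian J = [[-2·p·q - 4·p - 1, -p^2], [-2·p·q + 1, -p^2]].
At the point, J = [[-8.000, -1.000], [-2.000, -1.000]] (det J = 6.000).
Solving J·Δ = −F gives Δ = (0.333, -4.167).

(0.333, -4.167)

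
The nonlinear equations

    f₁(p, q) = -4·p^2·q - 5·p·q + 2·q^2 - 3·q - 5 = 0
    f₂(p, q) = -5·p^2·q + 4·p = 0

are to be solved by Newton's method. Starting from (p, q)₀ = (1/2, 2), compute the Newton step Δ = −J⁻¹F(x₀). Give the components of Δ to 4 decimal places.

(-0.4206, 1.6190)

At (1/2, 2): F = (-10.0000, -0.5000).
Jacobian J = [[-8·p·q - 5·q, -4·p^2 - 5·p + 4·q - 3], [-10·p·q + 4, -5·p^2]].
At the point, J = [[-18.0000, 1.5000], [-6.0000, -1.2500]] (det J = 31.5000).
Solving J·Δ = −F gives Δ = (-0.4206, 1.6190).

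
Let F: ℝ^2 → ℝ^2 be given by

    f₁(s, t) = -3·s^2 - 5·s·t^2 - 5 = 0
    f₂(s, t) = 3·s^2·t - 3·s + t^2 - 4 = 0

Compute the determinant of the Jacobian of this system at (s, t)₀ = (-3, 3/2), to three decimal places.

1552.500

J = [[-6·s - 5·t^2, -10·s·t], [6·s·t - 3, 3·s^2 + 2·t]].
At the point, J = [[6.750, 45.000], [-30.000, 30.000]].
det J = 1552.500.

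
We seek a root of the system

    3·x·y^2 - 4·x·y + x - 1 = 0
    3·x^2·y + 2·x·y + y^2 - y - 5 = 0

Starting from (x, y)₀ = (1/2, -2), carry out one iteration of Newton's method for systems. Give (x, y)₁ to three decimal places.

At (1/2, -2): F = (9.500, -2.500).
Jacobian J = [[3·y^2 - 4·y + 1, 6·x·y - 4·x], [6·x·y + 2·y, 3·x^2 + 2·x + 2·y - 1]].
At the point, J = [[21.000, -8.000], [-10.000, -3.250]] (det J = -148.250).
Solving J·Δ = −F gives Δ = (-0.343, 0.287).
Then the next iterate is (x, y)₁ = (0.157, -1.713).

(0.157, -1.713)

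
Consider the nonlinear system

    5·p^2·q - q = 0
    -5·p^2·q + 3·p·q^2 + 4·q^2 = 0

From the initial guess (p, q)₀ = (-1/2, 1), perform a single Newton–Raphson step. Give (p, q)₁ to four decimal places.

At (-1/2, 1): F = (0.2500, 1.2500).
Jacobian J = [[10·p·q, 5·p^2 - 1], [-10·p·q + 3·q^2, -5·p^2 + 6·p·q + 8·q]].
At the point, J = [[-5.0000, 0.2500], [8.0000, 3.7500]] (det J = -20.7500).
Solving J·Δ = −F gives Δ = (0.0301, -0.3976).
Then the next iterate is (p, q)₁ = (-0.4699, 0.6024).

(-0.4699, 0.6024)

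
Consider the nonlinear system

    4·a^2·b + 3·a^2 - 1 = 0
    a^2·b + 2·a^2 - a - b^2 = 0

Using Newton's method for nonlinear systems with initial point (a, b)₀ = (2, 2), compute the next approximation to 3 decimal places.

At (2, 2): F = (43.000, 10.000).
Jacobian J = [[8·a·b + 6·a, 4·a^2], [2·a·b + 4·a - 1, a^2 - 2·b]].
At the point, J = [[44.000, 16.000], [15.000, 0.000]] (det J = -240.000).
Solving J·Δ = −F gives Δ = (-0.667, -0.854).
Then the next iterate is (a, b)₁ = (1.333, 1.146).

(1.333, 1.146)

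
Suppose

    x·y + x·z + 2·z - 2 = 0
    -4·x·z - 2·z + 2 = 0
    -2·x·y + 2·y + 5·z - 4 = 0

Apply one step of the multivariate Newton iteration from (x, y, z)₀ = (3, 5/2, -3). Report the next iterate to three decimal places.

At (3, 5/2, -3): F = (-9.500, 44.000, -29.000).
Jacobian J = [[y + z, x, x + 2], [-4·z, 0, -4·x - 2], [-2·y, -2·x + 2, 5]].
At the point, J = [[-0.500, 3.000, 5.000], [12.000, 0.000, -14.000], [-5.000, -4.000, 5.000]] (det J = -182.000).
Solving J·Δ = −F gives Δ = (1.154, -3.527, 4.132).
Then the next iterate is (x, y, z)₁ = (4.154, -1.027, 1.132).

(4.154, -1.027, 1.132)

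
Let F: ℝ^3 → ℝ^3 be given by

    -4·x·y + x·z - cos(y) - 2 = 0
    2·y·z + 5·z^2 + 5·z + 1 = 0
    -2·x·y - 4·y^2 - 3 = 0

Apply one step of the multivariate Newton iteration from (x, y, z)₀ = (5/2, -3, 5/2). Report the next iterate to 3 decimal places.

(1.455, -1.407, 0.929)

At (5/2, -3, 5/2): F = (35.23999, 29.750, -24.000).
Jacobian J = [[-4·y + z, -4·x + sin(y), x], [0, 2·z, 2·y + 10·z + 5], [-2·y, -2·x - 8·y, 0]].
At the point, J = [[14.500, -10.14112, 2.500], [0.000, 5.000, 24.000], [6.000, 19.000, 0.000]] (det J = -8147.32128).
Solving J·Δ = −F gives Δ = (-1.045, 1.593, -1.571).
Then the next iterate is (x, y, z)₁ = (1.455, -1.407, 0.929).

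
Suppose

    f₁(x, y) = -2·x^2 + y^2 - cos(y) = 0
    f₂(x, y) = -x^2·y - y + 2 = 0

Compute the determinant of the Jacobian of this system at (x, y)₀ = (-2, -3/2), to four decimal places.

-63.9850

J = [[-4·x, 2·y + sin(y)], [-2·x·y, -x^2 - 1]].
At the point, J = [[8.0000, -3.997495], [-6.0000, -5.0000]].
det J = -63.9850.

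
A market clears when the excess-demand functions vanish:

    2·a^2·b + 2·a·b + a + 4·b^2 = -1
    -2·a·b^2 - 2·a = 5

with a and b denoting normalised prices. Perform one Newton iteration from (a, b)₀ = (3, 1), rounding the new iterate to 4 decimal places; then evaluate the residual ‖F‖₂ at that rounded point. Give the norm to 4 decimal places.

At (3, 1): F = (32.0000, -17.0000).
Jacobian J = [[4·a·b + 2·b + 1, 2·a^2 + 2·a + 8·b], [-2·b^2 - 2, -4·a·b]].
At the point, J = [[15.0000, 32.0000], [-4.0000, -12.0000]] (det J = -52.0000).
Solving J·Δ = −F gives Δ = (3.0769, -2.4423).
Then the next iterate is (a, b)₁ = (6.0769, -1.4423).
Re-evaluating at (6.0769, -1.4423): F = (-108.656176, -42.436491), so ‖F‖₂ = 116.6491.

116.6491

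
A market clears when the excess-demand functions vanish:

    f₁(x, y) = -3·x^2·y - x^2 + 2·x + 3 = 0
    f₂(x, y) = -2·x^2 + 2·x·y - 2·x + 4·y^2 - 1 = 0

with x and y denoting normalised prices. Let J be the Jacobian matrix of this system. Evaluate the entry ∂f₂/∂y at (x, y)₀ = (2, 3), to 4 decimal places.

∂f₂/∂y = 2·x + 8·y.
At (2, 3) this is 28.0000.

28.0000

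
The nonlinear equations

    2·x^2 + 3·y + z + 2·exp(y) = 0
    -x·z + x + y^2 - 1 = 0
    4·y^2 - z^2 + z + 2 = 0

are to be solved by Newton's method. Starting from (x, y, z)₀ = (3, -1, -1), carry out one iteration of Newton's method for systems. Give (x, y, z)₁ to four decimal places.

(1.5087, -0.2983, -0.4620)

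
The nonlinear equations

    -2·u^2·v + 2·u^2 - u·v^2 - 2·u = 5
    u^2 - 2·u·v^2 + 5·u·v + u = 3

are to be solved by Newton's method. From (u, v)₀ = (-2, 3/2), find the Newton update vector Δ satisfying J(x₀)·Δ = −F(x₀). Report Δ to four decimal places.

(-30.0000, 3.5000)

At (-2, 3/2): F = (-0.5000, -7.0000).
Jacobian J = [[-4·u·v + 4·u - v^2 - 2, -2·u^2 - 2·u·v], [2·u - 2·v^2 + 5·v + 1, -4·u·v + 5·u]].
At the point, J = [[-0.2500, -2.0000], [0.0000, 2.0000]] (det J = -0.5000).
Solving J·Δ = −F gives Δ = (-30.0000, 3.5000).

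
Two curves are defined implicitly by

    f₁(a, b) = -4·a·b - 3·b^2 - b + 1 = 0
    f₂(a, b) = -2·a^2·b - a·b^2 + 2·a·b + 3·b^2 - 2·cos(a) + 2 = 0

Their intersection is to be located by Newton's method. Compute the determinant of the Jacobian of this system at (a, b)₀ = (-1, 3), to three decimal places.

J = [[-4·b, -4·a - 6·b - 1], [-4·a·b - b^2 + 2·b + 2·sin(a), -2·a^2 - 2·a·b + 2·a + 6·b]].
At the point, J = [[-12.000, -15.000], [7.31706, 20.000]].
det J = -130.244.

-130.244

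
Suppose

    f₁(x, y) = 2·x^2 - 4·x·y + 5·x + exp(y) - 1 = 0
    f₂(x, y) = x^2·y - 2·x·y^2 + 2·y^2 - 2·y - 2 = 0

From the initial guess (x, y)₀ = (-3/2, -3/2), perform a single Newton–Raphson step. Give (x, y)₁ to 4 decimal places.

(0.3065, -0.8983)

At (-3/2, -3/2): F = (-12.776870, 8.8750).
Jacobian J = [[4·x - 4·y + 5, -4·x + exp(y)], [2·x·y - 2·y^2, x^2 - 4·x·y + 4·y - 2]].
At the point, J = [[5.0000, 6.223130], [0.0000, -14.7500]] (det J = -73.7500).
Solving J·Δ = −F gives Δ = (1.8065, 0.6017).
Then the next iterate is (x, y)₁ = (0.3065, -0.8983).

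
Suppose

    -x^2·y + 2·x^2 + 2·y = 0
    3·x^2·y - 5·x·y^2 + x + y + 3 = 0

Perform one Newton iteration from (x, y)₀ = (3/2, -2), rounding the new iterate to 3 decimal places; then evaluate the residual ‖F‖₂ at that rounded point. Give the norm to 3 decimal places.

11.416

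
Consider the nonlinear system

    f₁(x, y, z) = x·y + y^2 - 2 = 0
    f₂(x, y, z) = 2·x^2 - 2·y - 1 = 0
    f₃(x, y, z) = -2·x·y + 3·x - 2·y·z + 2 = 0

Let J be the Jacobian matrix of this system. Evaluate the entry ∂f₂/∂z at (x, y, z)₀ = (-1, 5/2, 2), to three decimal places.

0.000

∂f₂/∂z = 0.
At (-1, 5/2, 2) this is 0.000.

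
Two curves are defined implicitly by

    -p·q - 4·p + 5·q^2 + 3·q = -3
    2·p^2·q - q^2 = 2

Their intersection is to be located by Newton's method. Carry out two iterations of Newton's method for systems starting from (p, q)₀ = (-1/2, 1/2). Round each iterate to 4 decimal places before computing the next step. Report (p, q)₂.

At (-1/2, 1/2): F = (8.0000, -2.0000).
Jacobian J = [[-q - 4, -p + 10·q + 3], [4·p·q, 2·p^2 - 2·q]].
At the point, J = [[-4.5000, 8.5000], [-1.0000, -0.5000]] (det J = 10.7500).
Solving J·Δ = −F gives Δ = (-1.2093, -1.5814).
Then the next iterate is (p, q)₁ = (-1.7093, -1.0814).
Round to (-1.7093, -1.0814) and repeat: F = (10.591693, -9.488493), J = [[-2.9186, -6.1047], [7.393748, 8.006213]].
Δ = (-1.2345, 2.3252), so (p, q)₂ = (-2.9438, 1.2438).

(-2.9438, 1.2438)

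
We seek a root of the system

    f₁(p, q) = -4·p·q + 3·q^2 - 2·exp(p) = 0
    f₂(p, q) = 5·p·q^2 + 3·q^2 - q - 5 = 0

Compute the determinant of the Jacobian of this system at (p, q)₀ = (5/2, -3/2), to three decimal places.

1086.087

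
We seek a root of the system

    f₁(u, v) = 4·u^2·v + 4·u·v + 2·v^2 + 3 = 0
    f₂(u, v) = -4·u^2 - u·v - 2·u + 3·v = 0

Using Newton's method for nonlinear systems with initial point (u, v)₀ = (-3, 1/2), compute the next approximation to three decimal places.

(-1.716, 0.398)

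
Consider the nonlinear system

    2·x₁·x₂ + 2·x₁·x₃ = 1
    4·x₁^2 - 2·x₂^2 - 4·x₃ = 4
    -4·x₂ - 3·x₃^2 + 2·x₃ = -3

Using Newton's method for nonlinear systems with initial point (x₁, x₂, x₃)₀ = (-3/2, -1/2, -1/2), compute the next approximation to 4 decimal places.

(-0.7885, -0.0321, -0.7756)

At (-3/2, -1/2, -1/2): F = (2.0000, 6.5000, 3.2500).
Jacobian J = [[2·x₂ + 2·x₃, 2·x₁, 2·x₁], [8·x₁, -4·x₂, -4], [0, -4, -6·x₃ + 2]].
At the point, J = [[-2.0000, -3.0000, -3.0000], [-12.0000, 2.0000, -4.0000], [0.0000, -4.0000, 5.0000]] (det J = -312.0000).
Solving J·Δ = −F gives Δ = (0.7115, 0.4679, -0.2756).
Then the next iterate is (x₁, x₂, x₃)₁ = (-0.7885, -0.0321, -0.7756).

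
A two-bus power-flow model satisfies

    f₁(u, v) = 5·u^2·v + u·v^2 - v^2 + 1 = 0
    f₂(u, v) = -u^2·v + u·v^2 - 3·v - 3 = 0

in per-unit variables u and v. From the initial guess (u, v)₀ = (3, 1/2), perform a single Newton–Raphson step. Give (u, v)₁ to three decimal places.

At (3, 1/2): F = (24.000, -8.250).
Jacobian J = [[10·u·v + v^2, 5·u^2 + 2·u·v - 2·v], [-2·u·v + v^2, -u^2 + 2·u·v - 3]].
At the point, J = [[15.250, 47.000], [-2.750, -9.000]] (det J = -8.000).
Solving J·Δ = −F gives Δ = (21.469, -7.477).
Then the next iterate is (u, v)₁ = (24.469, -6.977).

(24.469, -6.977)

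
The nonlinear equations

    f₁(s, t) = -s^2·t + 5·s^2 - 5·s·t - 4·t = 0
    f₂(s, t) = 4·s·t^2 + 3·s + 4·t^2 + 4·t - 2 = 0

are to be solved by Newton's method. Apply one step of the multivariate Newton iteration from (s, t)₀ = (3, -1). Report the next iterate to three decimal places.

(1.412, -0.718)

At (3, -1): F = (73.000, 19.000).
Jacobian J = [[-2·s·t + 10·s - 5·t, -s^2 - 5·s - 4], [4·t^2 + 3, 8·s·t + 8·t + 4]].
At the point, J = [[41.000, -28.000], [7.000, -28.000]] (det J = -952.000).
Solving J·Δ = −F gives Δ = (-1.588, 0.282).
Then the next iterate is (s, t)₁ = (1.412, -0.718).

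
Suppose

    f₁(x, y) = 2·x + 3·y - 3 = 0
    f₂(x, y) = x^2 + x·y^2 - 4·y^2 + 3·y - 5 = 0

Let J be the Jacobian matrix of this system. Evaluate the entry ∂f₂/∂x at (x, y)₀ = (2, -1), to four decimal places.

5.0000

∂f₂/∂x = 2·x + y^2.
At (2, -1) this is 5.0000.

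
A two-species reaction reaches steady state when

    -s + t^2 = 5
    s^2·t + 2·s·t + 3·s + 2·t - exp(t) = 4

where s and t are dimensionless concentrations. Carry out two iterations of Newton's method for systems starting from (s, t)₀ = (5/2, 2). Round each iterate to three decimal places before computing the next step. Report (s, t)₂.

At (5/2, 2): F = (-3.500, 22.61094).
Jacobian J = [[-1, 2·t], [2·s·t + 2·t + 3, s^2 + 2·s - exp(t) + 2]].
At the point, J = [[-1.000, 4.000], [17.000, 5.86094]] (det J = -73.86094).
Solving J·Δ = −F gives Δ = (-1.502, 0.499).
Then the next iterate is (s, t)₁ = (0.998, 2.499).
Round to (0.998, 2.499) and repeat: F = (0.24700, -0.70130), J = [[-1.000, 4.998], [12.98600, -7.17831]].
Δ = (0.030, -0.043), so (s, t)₂ = (1.028, 2.456).

(1.028, 2.456)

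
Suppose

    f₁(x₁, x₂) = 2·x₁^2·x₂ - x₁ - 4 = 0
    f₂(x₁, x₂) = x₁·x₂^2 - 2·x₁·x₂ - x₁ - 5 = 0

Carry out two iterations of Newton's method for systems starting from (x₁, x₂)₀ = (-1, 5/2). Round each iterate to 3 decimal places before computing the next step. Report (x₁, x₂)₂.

At (-1, 5/2): F = (2.000, -5.250).
Jacobian J = [[4·x₁·x₂ - 1, 2·x₁^2], [x₂^2 - 2·x₂ - 1, 2·x₁·x₂ - 2·x₁]].
At the point, J = [[-11.000, 2.000], [0.250, -3.000]] (det J = 32.500).
Solving J·Δ = −F gives Δ = (-0.138, -1.762).
Then the next iterate is (x₁, x₂)₁ = (-1.138, 0.738).
Round to (-1.138, 0.738) and repeat: F = (-0.95052, -2.80212), J = [[-4.35938, 2.59009], [-1.93136, 0.59631]].
Δ = (-2.785, -4.320), so (x₁, x₂)₂ = (-3.923, -3.582).

(-3.923, -3.582)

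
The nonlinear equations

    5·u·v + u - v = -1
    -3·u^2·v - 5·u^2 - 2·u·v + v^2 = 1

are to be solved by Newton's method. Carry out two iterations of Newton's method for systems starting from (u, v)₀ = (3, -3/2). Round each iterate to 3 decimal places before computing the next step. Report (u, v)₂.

(0.575, -0.985)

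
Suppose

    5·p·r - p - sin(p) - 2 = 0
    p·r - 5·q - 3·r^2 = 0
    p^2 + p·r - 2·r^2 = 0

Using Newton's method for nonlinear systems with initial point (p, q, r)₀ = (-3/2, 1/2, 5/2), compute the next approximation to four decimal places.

(-0.7240, 0.0167, 1.2489)

At (-3/2, 1/2, 5/2): F = (-18.252505, -25.0000, -14.0000).
Jacobian J = [[5·r - cos(p) - 1, 0, 5·p], [r, -5, p - 6·r], [2·p + r, 0, p - 4·r]].
At the point, J = [[11.429263, 0.0000, -7.5000], [2.5000, -5.0000, -16.5000], [-0.5000, 0.0000, -11.5000]] (det J = 675.932611).
Solving J·Δ = −F gives Δ = (0.7760, -0.4833, -1.2511).
Then the next iterate is (p, q, r)₁ = (-0.7240, 0.0167, 1.2489).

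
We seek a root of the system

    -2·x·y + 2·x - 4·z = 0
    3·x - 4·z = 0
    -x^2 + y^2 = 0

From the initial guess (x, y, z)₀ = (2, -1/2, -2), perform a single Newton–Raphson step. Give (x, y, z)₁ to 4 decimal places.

At (2, -1/2, -2): F = (14.0000, 14.0000, -3.7500).
Jacobian J = [[-2·y + 2, -2·x, -4], [3, 0, -4], [-2·x, 2·y, 0]].
At the point, J = [[3.0000, -4.0000, -4.0000], [3.0000, 0.0000, -4.0000], [-4.0000, -1.0000, 0.0000]] (det J = -64.0000).
Solving J·Δ = −F gives Δ = (-0.9375, 0.0000, 2.7969).
Then the next iterate is (x, y, z)₁ = (1.0625, -0.5000, 0.7969).

(1.0625, -0.5000, 0.7969)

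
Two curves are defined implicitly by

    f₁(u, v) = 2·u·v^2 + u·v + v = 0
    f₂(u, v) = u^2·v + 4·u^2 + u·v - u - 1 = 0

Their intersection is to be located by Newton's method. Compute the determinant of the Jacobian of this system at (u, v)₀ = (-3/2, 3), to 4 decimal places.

J = [[2·v^2 + v, 4·u·v + u + 1], [2·u·v + 8·u + v - 1, u^2 + u]].
At the point, J = [[21.0000, -18.5000], [-19.0000, 0.7500]].
det J = -335.7500.

-335.7500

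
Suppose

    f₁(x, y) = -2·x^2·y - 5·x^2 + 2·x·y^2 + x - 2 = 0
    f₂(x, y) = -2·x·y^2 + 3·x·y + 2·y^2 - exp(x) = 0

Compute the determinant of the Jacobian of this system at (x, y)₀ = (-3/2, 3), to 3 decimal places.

J = [[-4·x·y - 10·x + 2·y^2 + 1, -2·x^2 + 4·x·y], [-2·y^2 + 3·y - exp(x), -4·x·y + 3·x + 4·y]].
At the point, J = [[52.000, -22.500], [-9.22313, 25.500]].
det J = 1118.480.

1118.480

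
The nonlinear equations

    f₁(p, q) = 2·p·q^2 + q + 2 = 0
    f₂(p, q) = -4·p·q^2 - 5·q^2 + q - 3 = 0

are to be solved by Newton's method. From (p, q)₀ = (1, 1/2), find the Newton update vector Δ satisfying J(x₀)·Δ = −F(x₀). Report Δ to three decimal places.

(-9.750, 0.625)

At (1, 1/2): F = (3.000, -4.750).
Jacobian J = [[2·q^2, 4·p·q + 1], [-4·q^2, -8·p·q - 10·q + 1]].
At the point, J = [[0.500, 3.000], [-1.000, -8.000]] (det J = -1.000).
Solving J·Δ = −F gives Δ = (-9.750, 0.625).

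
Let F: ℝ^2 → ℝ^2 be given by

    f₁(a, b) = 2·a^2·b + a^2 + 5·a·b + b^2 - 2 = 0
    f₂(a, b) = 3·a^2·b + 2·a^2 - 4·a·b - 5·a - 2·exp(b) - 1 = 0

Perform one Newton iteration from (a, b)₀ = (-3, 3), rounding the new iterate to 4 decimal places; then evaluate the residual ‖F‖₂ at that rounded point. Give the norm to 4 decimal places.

45.0912

At (-3, 3): F = (25.0000, 108.828926).
Jacobian J = [[4·a·b + 2·a + 5·b, 2·a^2 + 5·a + 2·b], [6·a·b + 4·a - 4·b - 5, 3·a^2 - 4·a - 2·exp(b)]].
At the point, J = [[-27.0000, 9.0000], [-83.0000, -1.171074]] (det J = 778.618994).
Solving J·Δ = −F gives Δ = (1.2955, 1.1089).
Then the next iterate is (a, b)₁ = (-1.7045, 4.1089).
Re-evaluating at (-1.7045, 4.1089): F = (6.645620, -44.598794), so ‖F‖₂ = 45.0912.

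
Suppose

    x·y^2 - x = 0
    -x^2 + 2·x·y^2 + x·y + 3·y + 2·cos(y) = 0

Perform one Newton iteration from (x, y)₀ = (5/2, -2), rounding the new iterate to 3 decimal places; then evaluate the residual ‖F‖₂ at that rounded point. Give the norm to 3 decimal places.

8.539

At (5/2, -2): F = (7.500, 1.91771).
Jacobian J = [[y^2 - 1, 2·x·y], [-2·x + 2·y^2 + y, 4·x·y + x - 2·sin(y) + 3]].
At the point, J = [[3.000, -10.000], [1.000, -12.68141]] (det J = -28.04422).
Solving J·Δ = −F gives Δ = (-2.708, -0.062).
Then the next iterate is (x, y)₁ = (-0.208, -2.062).
Re-evaluating at (-0.208, -2.062): F = (-0.67638, -8.51251), so ‖F‖₂ = 8.539.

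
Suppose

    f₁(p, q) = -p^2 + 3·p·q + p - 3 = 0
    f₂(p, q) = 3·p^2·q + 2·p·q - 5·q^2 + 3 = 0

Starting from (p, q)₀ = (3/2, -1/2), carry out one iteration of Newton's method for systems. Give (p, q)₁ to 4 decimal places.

(-1.2698, -1.3209)

At (3/2, -1/2): F = (-6.0000, -3.1250).
Jacobian J = [[-2·p + 3·q + 1, 3·p], [6·p·q + 2·q, 3·p^2 + 2·p - 10·q]].
At the point, J = [[-3.5000, 4.5000], [-5.5000, 14.7500]] (det J = -26.8750).
Solving J·Δ = −F gives Δ = (-2.7698, -0.8209).
Then the next iterate is (p, q)₁ = (-1.2698, -1.3209).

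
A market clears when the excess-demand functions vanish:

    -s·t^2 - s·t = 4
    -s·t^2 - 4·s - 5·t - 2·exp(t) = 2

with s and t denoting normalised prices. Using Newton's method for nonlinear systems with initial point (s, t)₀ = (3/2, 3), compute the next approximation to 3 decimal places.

At (3/2, 3): F = (-22.000, -76.67107).
Jacobian J = [[-t^2 - t, -2·s·t - s], [-t^2 - 4, -2·s·t - 2·exp(t) - 5]].
At the point, J = [[-12.000, -10.500], [-13.000, -54.17107]] (det J = 513.55289).
Solving J·Δ = −F gives Δ = (-0.753, -1.235).
Then the next iterate is (s, t)₁ = (0.747, 1.765).

(0.747, 1.765)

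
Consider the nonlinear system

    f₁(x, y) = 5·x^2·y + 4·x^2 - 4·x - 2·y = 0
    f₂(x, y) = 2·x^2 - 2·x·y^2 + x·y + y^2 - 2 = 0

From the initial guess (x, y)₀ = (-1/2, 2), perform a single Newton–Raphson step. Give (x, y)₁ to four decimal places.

At (-1/2, 2): F = (1.5000, 5.5000).
Jacobian J = [[10·x·y + 8·x - 4, 5·x^2 - 2], [4·x - 2·y^2 + y, -4·x·y + x + 2·y]].
At the point, J = [[-18.0000, -0.7500], [-8.0000, 7.5000]] (det J = -141.0000).
Solving J·Δ = −F gives Δ = (0.1090, -0.6170).
Then the next iterate is (x, y)₁ = (-0.3910, 1.3830).

(-0.3910, 1.3830)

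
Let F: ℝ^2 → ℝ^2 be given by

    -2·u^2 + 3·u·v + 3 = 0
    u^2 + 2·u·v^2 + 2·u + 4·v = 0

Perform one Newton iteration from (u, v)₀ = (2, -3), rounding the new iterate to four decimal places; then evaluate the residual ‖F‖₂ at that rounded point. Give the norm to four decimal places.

3.7695

At (2, -3): F = (-23.0000, 32.0000).
Jacobian J = [[-4·u + 3·v, 3·u], [2·u + 2·v^2 + 2, 4·u·v + 4]].
At the point, J = [[-17.0000, 6.0000], [24.0000, -20.0000]] (det J = 196.0000).
Solving J·Δ = −F gives Δ = (-1.3673, -0.0408).
Then the next iterate is (u, v)₁ = (0.6327, -3.0408).
Re-evaluating at (0.6327, -3.0408): F = (-3.572361, 1.202986), so ‖F‖₂ = 3.7695.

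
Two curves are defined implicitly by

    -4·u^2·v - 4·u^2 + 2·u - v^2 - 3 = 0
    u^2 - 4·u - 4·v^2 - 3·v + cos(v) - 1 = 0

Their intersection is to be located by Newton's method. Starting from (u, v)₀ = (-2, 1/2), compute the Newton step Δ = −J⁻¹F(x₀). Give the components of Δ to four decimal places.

At (-2, 1/2): F = (-31.2500, 9.377583).
Jacobian J = [[-8·u·v - 8·u + 2, -4·u^2 - 2·v], [2·u - 4, -8·v - sin(v) - 3]].
At the point, J = [[26.0000, -17.0000], [-8.0000, -7.479426]] (det J = -330.465064).
Solving J·Δ = −F gives Δ = (1.1897, -0.0187).

(1.1897, -0.0187)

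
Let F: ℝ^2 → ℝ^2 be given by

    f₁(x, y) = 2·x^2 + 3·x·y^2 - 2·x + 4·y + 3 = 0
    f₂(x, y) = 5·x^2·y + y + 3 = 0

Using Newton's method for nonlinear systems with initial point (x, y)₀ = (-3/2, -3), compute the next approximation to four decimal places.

(-1.0425, -1.9256)

At (-3/2, -3): F = (-42.0000, -33.7500).
Jacobian J = [[4·x + 3·y^2 - 2, 6·x·y + 4], [10·x·y, 5·x^2 + 1]].
At the point, J = [[19.0000, 31.0000], [45.0000, 12.2500]] (det J = -1162.2500).
Solving J·Δ = −F gives Δ = (0.4575, 1.0744).
Then the next iterate is (x, y)₁ = (-1.0425, -1.9256).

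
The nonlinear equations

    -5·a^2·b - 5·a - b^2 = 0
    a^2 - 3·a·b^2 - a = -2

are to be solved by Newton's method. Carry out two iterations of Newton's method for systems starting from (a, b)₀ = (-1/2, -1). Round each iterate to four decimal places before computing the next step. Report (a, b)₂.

At (-1/2, -1): F = (2.7500, 4.2500).
Jacobian J = [[-10·a·b - 5, -5·a^2 - 2·b], [2·a - 3·b^2 - 1, -6·a·b]].
At the point, J = [[-10.0000, 0.7500], [-5.0000, -3.0000]] (det J = 33.7500).
Solving J·Δ = −F gives Δ = (0.3389, 0.8519).
Then the next iterate is (a, b)₁ = (-0.1611, -0.1481).
Round to (-0.1611, -0.1481) and repeat: F = (0.802785, 2.197654), J = [[-5.238589, 0.166434], [-1.388001, -0.143153]].
Δ = (0.4900, 10.6005), so (a, b)₂ = (0.3289, 10.4524).

(0.3289, 10.4524)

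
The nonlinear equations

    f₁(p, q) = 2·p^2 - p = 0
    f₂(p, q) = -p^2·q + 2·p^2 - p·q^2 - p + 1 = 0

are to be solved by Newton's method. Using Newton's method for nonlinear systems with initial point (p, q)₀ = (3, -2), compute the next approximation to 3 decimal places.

(1.636, -0.697)

At (3, -2): F = (15.000, 22.000).
Jacobian J = [[4·p - 1, 0], [-2·p·q + 4·p - q^2 - 1, -p^2 - 2·p·q]].
At the point, J = [[11.000, 0.000], [19.000, 3.000]] (det J = 33.000).
Solving J·Δ = −F gives Δ = (-1.364, 1.303).
Then the next iterate is (p, q)₁ = (1.636, -0.697).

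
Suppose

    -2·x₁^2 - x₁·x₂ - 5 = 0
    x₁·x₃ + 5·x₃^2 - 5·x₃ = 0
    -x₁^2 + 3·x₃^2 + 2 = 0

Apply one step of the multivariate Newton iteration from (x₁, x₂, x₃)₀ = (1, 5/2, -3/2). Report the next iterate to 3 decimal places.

(0.673, -4.878, -0.566)

At (1, 5/2, -3/2): F = (-9.500, 17.250, 7.750).
Jacobian J = [[-4·x₁ - x₂, -x₁, 0], [x₃, 0, x₁ + 10·x₃ - 5], [-2·x₁, 0, 6·x₃]].
At the point, J = [[-6.500, -1.000, 0.000], [-1.500, 0.000, -19.000], [-2.000, 0.000, -9.000]] (det J = -24.500).
Solving J·Δ = −F gives Δ = (-0.327, -7.378, 0.934).
Then the next iterate is (x₁, x₂, x₃)₁ = (0.673, -4.878, -0.566).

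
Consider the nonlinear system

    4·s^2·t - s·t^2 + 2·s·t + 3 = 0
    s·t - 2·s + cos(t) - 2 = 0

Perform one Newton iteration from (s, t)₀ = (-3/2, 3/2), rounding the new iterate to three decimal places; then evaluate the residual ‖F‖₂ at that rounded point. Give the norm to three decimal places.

5.461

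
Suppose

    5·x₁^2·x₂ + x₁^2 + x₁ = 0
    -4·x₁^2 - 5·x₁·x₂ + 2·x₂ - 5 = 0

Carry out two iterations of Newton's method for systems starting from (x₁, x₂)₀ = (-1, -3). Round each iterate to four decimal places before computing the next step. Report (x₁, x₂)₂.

(-1.1059, 1.5954)

At (-1, -3): F = (-15.0000, -30.0000).
Jacobian J = [[10·x₁·x₂ + 2·x₁ + 1, 5·x₁^2], [-8·x₁ - 5·x₂, -5·x₁ + 2]].
At the point, J = [[29.0000, 5.0000], [23.0000, 7.0000]] (det J = 88.0000).
Solving J·Δ = −F gives Δ = (-0.5114, 5.9659).
Then the next iterate is (x₁, x₂)₁ = (-1.5114, 2.9659).
Round to (-1.5114, 2.9659) and repeat: F = (34.648401, 14.207786), J = [[-46.849413, 11.421650], [-2.7383, 9.5570]].
Δ = (0.4055, -1.3705), so (x₁, x₂)₂ = (-1.1059, 1.5954).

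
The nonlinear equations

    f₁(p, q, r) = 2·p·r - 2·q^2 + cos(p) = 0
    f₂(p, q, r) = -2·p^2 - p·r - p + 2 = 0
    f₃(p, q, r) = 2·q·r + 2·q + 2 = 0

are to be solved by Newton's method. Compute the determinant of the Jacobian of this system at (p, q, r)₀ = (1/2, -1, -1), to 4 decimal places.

-16.0000

J = [[2·r - sin(p), -4·q, 2·p], [-4·p - r - 1, 0, -p], [0, 2·r + 2, 2·q]].
At the point, J = [[-2.479426, 4.0000, 1.0000], [-2.0000, 0.0000, -0.5000], [0.0000, 0.0000, -2.0000]].
det J = -16.0000.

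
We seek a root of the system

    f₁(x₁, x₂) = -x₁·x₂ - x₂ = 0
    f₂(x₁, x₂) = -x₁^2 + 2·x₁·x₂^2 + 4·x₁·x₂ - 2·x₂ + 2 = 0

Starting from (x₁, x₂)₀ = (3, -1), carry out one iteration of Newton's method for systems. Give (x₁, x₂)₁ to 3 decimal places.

(1.471, -0.382)

At (3, -1): F = (4.000, -11.000).
Jacobian J = [[-x₂, -x₁ - 1], [-2·x₁ + 2·x₂^2 + 4·x₂, 4·x₁·x₂ + 4·x₁ - 2]].
At the point, J = [[1.000, -4.000], [-8.000, -2.000]] (det J = -34.000).
Solving J·Δ = −F gives Δ = (-1.529, 0.618).
Then the next iterate is (x₁, x₂)₁ = (1.471, -0.382).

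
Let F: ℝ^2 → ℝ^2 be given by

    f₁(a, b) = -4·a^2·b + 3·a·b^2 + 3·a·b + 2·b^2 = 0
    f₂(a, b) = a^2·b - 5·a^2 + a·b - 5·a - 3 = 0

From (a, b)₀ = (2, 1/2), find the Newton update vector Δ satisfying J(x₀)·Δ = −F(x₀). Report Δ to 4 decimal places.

(-0.9811, 1.3208)

At (2, 1/2): F = (-3.0000, -30.0000).
Jacobian J = [[-8·a·b + 3·b^2 + 3·b, -4·a^2 + 6·a·b + 3·a + 4·b], [2·a·b - 10·a + b - 5, a^2 + a]].
At the point, J = [[-5.7500, -2.0000], [-22.5000, 6.0000]] (det J = -79.5000).
Solving J·Δ = −F gives Δ = (-0.9811, 1.3208).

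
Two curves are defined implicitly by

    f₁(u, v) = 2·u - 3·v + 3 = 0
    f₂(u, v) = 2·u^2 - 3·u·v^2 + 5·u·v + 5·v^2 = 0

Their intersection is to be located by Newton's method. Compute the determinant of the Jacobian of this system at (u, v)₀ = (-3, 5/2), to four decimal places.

55.2500

J = [[2, -3], [4·u - 3·v^2 + 5·v, -6·u·v + 5·u + 10·v]].
At the point, J = [[2.0000, -3.0000], [-18.2500, 55.0000]].
det J = 55.2500.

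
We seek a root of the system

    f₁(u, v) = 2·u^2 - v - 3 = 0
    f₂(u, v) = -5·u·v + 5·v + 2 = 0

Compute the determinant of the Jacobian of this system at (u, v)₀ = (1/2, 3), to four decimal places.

-10.0000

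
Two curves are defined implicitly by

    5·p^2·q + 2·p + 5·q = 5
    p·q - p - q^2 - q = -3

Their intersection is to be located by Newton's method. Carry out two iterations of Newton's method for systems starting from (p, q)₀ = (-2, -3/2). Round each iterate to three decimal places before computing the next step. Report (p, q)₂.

At (-2, -3/2): F = (-46.500, 7.250).
Jacobian J = [[10·p·q + 2, 5·p^2 + 5], [q - 1, p - 2·q - 1]].
At the point, J = [[32.000, 25.000], [-2.500, 0.000]] (det J = 62.500).
Solving J·Δ = −F gives Δ = (2.900, -1.852).
Then the next iterate is (p, q)₁ = (0.900, -3.352).
Round to (0.900, -3.352) and repeat: F = (-33.53560, -8.80070), J = [[-28.168, 9.050], [-4.352, 6.604]].
Δ = (-0.967, 0.695), so (p, q)₂ = (-0.067, -2.657).

(-0.067, -2.657)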